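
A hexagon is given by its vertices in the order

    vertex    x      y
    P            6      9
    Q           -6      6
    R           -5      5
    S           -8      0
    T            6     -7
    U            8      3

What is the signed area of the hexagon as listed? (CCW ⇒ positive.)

157

Cross-terms: 90, 0, 40, 56, 74, 54  ⇒  Σ = 314
Signed area = Σ/2 = 157 (positive ⇒ counter-clockwise traversal).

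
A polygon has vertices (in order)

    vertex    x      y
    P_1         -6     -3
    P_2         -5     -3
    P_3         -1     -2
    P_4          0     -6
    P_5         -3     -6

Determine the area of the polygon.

P_1→P_2: (-6)(-3) − (-5)(-3) = 3
P_2→P_3: (-5)(-2) − (-1)(-3) = 7
P_3→P_4: (-1)(-6) − (0)(-2) = 6
P_4→P_5: (0)(-6) − (-3)(-6) = -18
P_5→P_1: (-3)(-3) − (-6)(-6) = -27
Σ = -29
Area = |Σ|/2 = 14.5.

14.5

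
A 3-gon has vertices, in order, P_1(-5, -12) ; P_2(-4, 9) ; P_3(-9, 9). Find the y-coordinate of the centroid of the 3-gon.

Apply Gauss's area formula. First the cross-terms c_i = x_i·y_{i+1} − x_{i+1}·y_i:
  -93, 45, 153  ⇒  2A = 105, A = 52.5.
Then Σ (y_i + y_{i+1})·c_i = 630, so ȳ = 630 / (6·52.5) = 2.

2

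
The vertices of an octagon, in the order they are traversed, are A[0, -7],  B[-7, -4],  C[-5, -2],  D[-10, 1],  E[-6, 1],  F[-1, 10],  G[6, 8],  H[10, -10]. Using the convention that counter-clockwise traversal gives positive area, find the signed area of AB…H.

Apply Gauss's area formula: 2A = Σ (x_i·y_{i+1} − x_{i+1}·y_i), indices taken mod 8.
Σ = (-49) + (-6) + (-25) + (-4) + (-59) + (-68) + (-140) + (-70) = -421
Signed area = Σ/2 = -210.5 (negative ⇒ clockwise traversal).

-210.5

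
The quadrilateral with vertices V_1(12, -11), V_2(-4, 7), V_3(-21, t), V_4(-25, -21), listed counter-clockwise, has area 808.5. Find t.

22

Write out the shoelace sum; only the two edges meeting at V_3 involve t:
2·Area = [((-4)·t − (-21)·7) + ((-21)·(-21) − (-25)·t)] + 567
       = 21·t + 1155 = 1617
⇒ t = 22.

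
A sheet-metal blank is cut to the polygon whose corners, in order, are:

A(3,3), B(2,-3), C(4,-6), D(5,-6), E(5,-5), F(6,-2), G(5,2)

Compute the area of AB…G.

Apply the shoelace formula: 2A = Σ (x_i·y_{i+1} − x_{i+1}·y_i), indices taken mod 7.
A→B: (3)(-3) − (2)(3) = -15
B→C: (2)(-6) − (4)(-3) = 0
C→D: (4)(-6) − (5)(-6) = 6
D→E: (5)(-5) − (5)(-6) = 5
E→F: (5)(-2) − (6)(-5) = 20
F→G: (6)(2) − (5)(-2) = 22
G→A: (5)(3) − (3)(2) = 9
Σ = 47
Area = |Σ|/2 = 23.5.

23.5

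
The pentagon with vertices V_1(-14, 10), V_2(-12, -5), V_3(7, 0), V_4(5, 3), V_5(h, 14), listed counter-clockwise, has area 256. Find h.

The doubled signed area Σ (x_i y_{i+1} − x_{i+1} y_i) is linear in h.
With h=0 it equals 512; the coefficient of h is 7 (from the two edges through V_5).
So 7·h + 512 = 2·256 = 512 ⇒ h = 0.

0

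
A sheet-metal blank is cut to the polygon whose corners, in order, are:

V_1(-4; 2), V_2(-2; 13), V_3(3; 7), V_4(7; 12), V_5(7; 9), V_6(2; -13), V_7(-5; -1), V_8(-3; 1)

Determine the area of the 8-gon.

160.5

Apply the shoelace (surveyor's) formula: 2A = Σ (x_i·y_{i+1} − x_{i+1}·y_i), indices taken mod 8.
V_1→V_2: (-4)(13) − (-2)(2) = -48
V_2→V_3: (-2)(7) − (3)(13) = -53
V_3→V_4: (3)(12) − (7)(7) = -13
V_4→V_5: (7)(9) − (7)(12) = -21
V_5→V_6: (7)(-13) − (2)(9) = -109
V_6→V_7: (2)(-1) − (-5)(-13) = -67
V_7→V_8: (-5)(1) − (-3)(-1) = -8
V_8→V_1: (-3)(2) − (-4)(1) = -2
Σ = -321
Area = |Σ|/2 = 160.5.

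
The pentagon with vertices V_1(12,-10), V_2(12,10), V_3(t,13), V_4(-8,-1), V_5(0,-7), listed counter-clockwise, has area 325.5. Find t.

-1

The doubled signed area Σ (x_i y_{i+1} − x_{i+1} y_i) is linear in t.
With t=0 it equals 640; the coefficient of t is -11 (from the two edges through V_3).
So -11·t + 640 = 2·325.5 = 651 ⇒ t = -1.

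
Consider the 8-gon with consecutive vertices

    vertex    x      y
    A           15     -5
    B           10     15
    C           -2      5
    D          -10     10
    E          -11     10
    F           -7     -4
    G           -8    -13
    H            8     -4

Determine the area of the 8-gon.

Apply the shoelace (surveyor's) formula: 2A = Σ (x_i·y_{i+1} − x_{i+1}·y_i), indices taken mod 8.
Σ = (275) + (80) + (30) + (10) + (114) + (59) + (136) + (20) = 724
Area = |Σ|/2 = 362.

362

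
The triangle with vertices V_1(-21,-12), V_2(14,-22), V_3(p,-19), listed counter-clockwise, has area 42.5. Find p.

12

The doubled signed area Σ (x_i y_{i+1} − x_{i+1} y_i) is linear in p.
With p=0 it equals -35; the coefficient of p is 10 (from the two edges through V_3).
So 10·p + -35 = 2·42.5 = 85 ⇒ p = 12.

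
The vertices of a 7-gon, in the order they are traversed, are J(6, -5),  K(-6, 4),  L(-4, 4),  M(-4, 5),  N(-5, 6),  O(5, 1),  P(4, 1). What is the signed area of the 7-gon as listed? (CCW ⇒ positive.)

-38.5

Apply Gauss's area formula: 2A = Σ (x_i·y_{i+1} − x_{i+1}·y_i), indices taken mod 7.
Σ = (-6) + (-8) + (-4) + (1) + (-35) + (1) + (-26) = -77
Signed area = Σ/2 = -38.5 (negative ⇒ clockwise traversal).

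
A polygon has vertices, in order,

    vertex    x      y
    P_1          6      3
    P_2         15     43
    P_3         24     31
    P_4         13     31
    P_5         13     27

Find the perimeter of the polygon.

96

|P_1P_2| = √((9)² + (40)²) = √1681 = 41
|P_2P_3| = √((9)² + (-12)²) = √225 = 15
|P_3P_4| = √((-11)² + (0)²) = √121 = 11
|P_4P_5| = √((0)² + (-4)²) = √16 = 4
|P_5P_1| = √((-7)² + (-24)²) = √625 = 25
Perimeter = 41 + 15 + 11 + 4 + 25 = 96.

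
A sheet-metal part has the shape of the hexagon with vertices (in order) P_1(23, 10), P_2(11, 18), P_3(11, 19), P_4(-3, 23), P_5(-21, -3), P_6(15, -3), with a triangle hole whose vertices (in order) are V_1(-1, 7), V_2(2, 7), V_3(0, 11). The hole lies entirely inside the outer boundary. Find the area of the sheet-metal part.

716

Outer boundary:
Cross-terms: 304, 11, 310, 492, 108, 219  ⇒  Σ = 1444
Area = |Σ|/2 = 722.
Hole:
Apply Gauss's area formula: 2A = Σ (x_i·y_{i+1} − x_{i+1}·y_i), indices taken mod 3.
Cross-terms: -21, 22, 11  ⇒  Σ = 12
Area = |Σ|/2 = 6.
Net area = 722 − 6 = 716.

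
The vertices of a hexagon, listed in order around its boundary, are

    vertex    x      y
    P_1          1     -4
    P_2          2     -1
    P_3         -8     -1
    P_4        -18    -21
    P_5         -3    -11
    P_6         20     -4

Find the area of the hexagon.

219

Apply Gauss's area formula: 2A = Σ (x_i·y_{i+1} − x_{i+1}·y_i), indices taken mod 6.
Σ = (7) + (-10) + (150) + (135) + (232) + (-76) = 438
Area = |Σ|/2 = 219.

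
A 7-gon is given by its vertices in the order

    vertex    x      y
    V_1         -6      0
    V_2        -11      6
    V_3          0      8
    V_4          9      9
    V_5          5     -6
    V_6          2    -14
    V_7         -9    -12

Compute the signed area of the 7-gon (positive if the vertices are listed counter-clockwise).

Apply the shoelace (surveyor's) formula: 2A = Σ (x_i·y_{i+1} − x_{i+1}·y_i), indices taken mod 7.
Σ = (-36) + (-88) + (-72) + (-99) + (-58) + (-150) + (-72) = -575
Signed area = Σ/2 = -287.5 (negative ⇒ clockwise traversal).

-287.5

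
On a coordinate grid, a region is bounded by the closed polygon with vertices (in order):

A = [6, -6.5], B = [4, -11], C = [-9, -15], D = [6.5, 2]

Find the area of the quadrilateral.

Apply Gauss's area formula: 2A = Σ (x_i·y_{i+1} − x_{i+1}·y_i), indices taken mod 4.
Cross-terms: -40, -159, 79.5, -54.25  ⇒  Σ = -173.75
Area = |Σ|/2 = 86.875.

86.875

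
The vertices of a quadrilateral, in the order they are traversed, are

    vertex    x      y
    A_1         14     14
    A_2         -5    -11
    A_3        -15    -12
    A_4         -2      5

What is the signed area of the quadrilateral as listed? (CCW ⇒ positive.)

-193

Apply the shoelace formula: 2A = Σ (x_i·y_{i+1} − x_{i+1}·y_i), indices taken mod 4.
Σ = (-84) + (-105) + (-99) + (-98) = -386
Signed area = Σ/2 = -193 (negative ⇒ clockwise traversal).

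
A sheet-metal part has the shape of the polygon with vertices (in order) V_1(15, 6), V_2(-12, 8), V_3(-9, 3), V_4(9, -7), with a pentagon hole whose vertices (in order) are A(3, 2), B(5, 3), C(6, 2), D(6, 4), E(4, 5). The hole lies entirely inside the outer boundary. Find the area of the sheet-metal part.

206.5

Outer boundary:
Apply the shoelace formula: 2A = Σ (x_i·y_{i+1} − x_{i+1}·y_i), indices taken mod 4.
Σ = (192) + (36) + (36) + (159) = 423
Area = |Σ|/2 = 211.5.
Hole:
Apply the surveyor's formula: 2A = Σ (x_i·y_{i+1} − x_{i+1}·y_i), indices taken mod 5.
Σ = (-1) + (-8) + (12) + (14) + (-7) = 10
Area = |Σ|/2 = 5.
Net area = 211.5 − 5 = 206.5.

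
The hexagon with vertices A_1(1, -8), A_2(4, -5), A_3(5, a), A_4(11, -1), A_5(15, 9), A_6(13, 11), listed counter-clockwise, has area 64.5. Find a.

-5

Write out the shoelace sum; only the two edges meeting at A_3 involve a:
2·Area = [(4·a − 5·(-5)) + (5·(-1) − 11·a)] + 74
       = -7·a + 94 = 129
⇒ a = -5.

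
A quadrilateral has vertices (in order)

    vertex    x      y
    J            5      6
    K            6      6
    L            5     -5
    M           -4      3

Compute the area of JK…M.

55

Cross-terms: -6, -60, -5, -39  ⇒  Σ = -110
Area = |Σ|/2 = 55.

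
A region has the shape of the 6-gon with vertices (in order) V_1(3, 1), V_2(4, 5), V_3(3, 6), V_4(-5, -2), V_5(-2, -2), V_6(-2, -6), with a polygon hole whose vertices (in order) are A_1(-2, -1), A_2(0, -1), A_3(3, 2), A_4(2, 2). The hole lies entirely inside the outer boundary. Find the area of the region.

Outer boundary:
Cross-terms: 11, 9, 24, 6, 8, 16  ⇒  Σ = 74
Area = |Σ|/2 = 37.
Hole:
Σ = (2) + (3) + (2) + (2) = 9
Area = |Σ|/2 = 4.5.
Net area = 37 − 4.5 = 32.5.

32.5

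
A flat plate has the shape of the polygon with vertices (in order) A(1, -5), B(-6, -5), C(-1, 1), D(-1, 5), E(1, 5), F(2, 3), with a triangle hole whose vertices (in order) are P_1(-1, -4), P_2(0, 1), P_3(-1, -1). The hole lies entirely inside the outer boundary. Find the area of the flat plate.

Outer boundary:
Apply Gauss's area formula: 2A = Σ (x_i·y_{i+1} − x_{i+1}·y_i), indices taken mod 6.
Cross-terms: -35, -11, -4, -10, -7, -13  ⇒  Σ = -80
Area = |Σ|/2 = 40.
Hole:
P_1→P_2: (-1)(1) − (0)(-4) = -1
P_2→P_3: (0)(-1) − (-1)(1) = 1
P_3→P_1: (-1)(-4) − (-1)(-1) = 3
Σ = 3
Area = |Σ|/2 = 1.5.
Net area = 40 − 1.5 = 38.5.

38.5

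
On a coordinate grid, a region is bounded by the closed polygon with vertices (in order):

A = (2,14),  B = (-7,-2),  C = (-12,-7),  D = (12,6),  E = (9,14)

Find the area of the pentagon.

A→B: (2)(-2) − (-7)(14) = 94
B→C: (-7)(-7) − (-12)(-2) = 25
C→D: (-12)(6) − (12)(-7) = 12
D→E: (12)(14) − (9)(6) = 114
E→A: (9)(14) − (2)(14) = 98
Σ = 343
Area = |Σ|/2 = 171.5.

171.5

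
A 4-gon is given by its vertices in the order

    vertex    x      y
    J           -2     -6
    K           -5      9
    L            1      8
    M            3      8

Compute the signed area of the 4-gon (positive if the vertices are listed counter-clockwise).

Apply the shoelace formula: 2A = Σ (x_i·y_{i+1} − x_{i+1}·y_i), indices taken mod 4.
J→K: (-2)(9) − (-5)(-6) = -48
K→L: (-5)(8) − (1)(9) = -49
L→M: (1)(8) − (3)(8) = -16
M→J: (3)(-6) − (-2)(8) = -2
Σ = -115
Signed area = Σ/2 = -57.5 (negative ⇒ clockwise traversal).

-57.5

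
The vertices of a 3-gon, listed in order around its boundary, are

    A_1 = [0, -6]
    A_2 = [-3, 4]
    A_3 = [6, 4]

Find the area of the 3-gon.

45

Apply the shoelace (surveyor's) formula: 2A = Σ (x_i·y_{i+1} − x_{i+1}·y_i), indices taken mod 3.
Cross-terms: -18, -36, -36  ⇒  Σ = -90
Area = |Σ|/2 = 45.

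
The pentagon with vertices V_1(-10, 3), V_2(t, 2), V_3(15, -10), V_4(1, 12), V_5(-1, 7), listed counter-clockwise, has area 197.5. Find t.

-13

The doubled signed area Σ (x_i y_{i+1} − x_{i+1} y_i) is linear in t.
With t=0 it equals 226; the coefficient of t is -13 (from the two edges through V_2).
So -13·t + 226 = 2·197.5 = 395 ⇒ t = -13.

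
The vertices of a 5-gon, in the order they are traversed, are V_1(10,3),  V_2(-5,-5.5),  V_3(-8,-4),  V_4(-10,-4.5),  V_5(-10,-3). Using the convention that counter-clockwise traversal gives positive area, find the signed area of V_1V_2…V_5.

Apply Gauss's area formula: 2A = Σ (x_i·y_{i+1} − x_{i+1}·y_i), indices taken mod 5.
Σ = (-40) + (-24) + (-4) + (-15) + (0) = -83
Signed area = Σ/2 = -41.5 (negative ⇒ clockwise traversal).

-41.5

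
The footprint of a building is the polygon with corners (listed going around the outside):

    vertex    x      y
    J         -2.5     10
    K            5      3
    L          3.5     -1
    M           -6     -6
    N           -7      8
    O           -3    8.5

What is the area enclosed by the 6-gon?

117.125

Apply the shoelace (surveyor's) formula: 2A = Σ (x_i·y_{i+1} − x_{i+1}·y_i), indices taken mod 6.
Cross-terms: -57.5, -15.5, -27, -90, -35.5, -8.75  ⇒  Σ = -234.25
Area = |Σ|/2 = 117.125.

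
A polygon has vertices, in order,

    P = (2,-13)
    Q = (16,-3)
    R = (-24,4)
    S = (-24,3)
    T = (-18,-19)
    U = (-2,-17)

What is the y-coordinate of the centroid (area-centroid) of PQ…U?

Apply the shoelace formula. First the cross-terms c_i = x_i·y_{i+1} − x_{i+1}·y_i:
  202, -8, 24, 510, 268, 60  ⇒  2A = 1056, A = 528.
Then Σ (y_i + y_{i+1})·c_i = -22680, so ȳ = -22680 / (6·528) = -315/44.

-315/44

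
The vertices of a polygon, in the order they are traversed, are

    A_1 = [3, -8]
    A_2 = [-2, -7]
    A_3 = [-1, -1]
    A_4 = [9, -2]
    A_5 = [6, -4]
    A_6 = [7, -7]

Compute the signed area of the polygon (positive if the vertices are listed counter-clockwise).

-52

Apply the shoelace formula: 2A = Σ (x_i·y_{i+1} − x_{i+1}·y_i), indices taken mod 6.
Σ = (-37) + (-5) + (11) + (-24) + (-14) + (-35) = -104
Signed area = Σ/2 = -52 (negative ⇒ clockwise traversal).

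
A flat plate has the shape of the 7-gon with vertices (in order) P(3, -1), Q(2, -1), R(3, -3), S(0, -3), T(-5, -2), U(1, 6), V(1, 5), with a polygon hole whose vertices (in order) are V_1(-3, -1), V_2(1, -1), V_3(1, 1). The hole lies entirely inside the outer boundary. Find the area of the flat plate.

32.5

Outer boundary:
Σ = (-1) + (-3) + (-9) + (-15) + (-28) + (-1) + (-16) = -73
Area = |Σ|/2 = 36.5.
Hole:
Cross-terms: 4, 2, 2  ⇒  Σ = 8
Area = |Σ|/2 = 4.
Net area = 36.5 − 4 = 32.5.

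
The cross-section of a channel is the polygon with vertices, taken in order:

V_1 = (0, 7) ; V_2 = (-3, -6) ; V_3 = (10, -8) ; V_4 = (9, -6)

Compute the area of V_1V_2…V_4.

90

V_1→V_2: (0)(-6) − (-3)(7) = 21
V_2→V_3: (-3)(-8) − (10)(-6) = 84
V_3→V_4: (10)(-6) − (9)(-8) = 12
V_4→V_1: (9)(7) − (0)(-6) = 63
Σ = 180
Area = |Σ|/2 = 90.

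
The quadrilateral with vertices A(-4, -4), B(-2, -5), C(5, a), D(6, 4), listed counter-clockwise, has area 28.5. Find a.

-1

Write out the shoelace sum; only the two edges meeting at C involve a:
2·Area = [((-2)·a − 5·(-5)) + (5·4 − 6·a)] + 4
       = -8·a + 49 = 57
⇒ a = -1.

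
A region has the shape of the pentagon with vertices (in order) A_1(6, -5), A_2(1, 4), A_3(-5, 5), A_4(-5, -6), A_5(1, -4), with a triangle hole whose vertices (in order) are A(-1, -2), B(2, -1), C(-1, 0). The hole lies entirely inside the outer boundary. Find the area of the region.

74

Outer boundary:
Apply the surveyor's formula: 2A = Σ (x_i·y_{i+1} − x_{i+1}·y_i), indices taken mod 5.
A_1→A_2: (6)(4) − (1)(-5) = 29
A_2→A_3: (1)(5) − (-5)(4) = 25
A_3→A_4: (-5)(-6) − (-5)(5) = 55
A_4→A_5: (-5)(-4) − (1)(-6) = 26
A_5→A_1: (1)(-5) − (6)(-4) = 19
Σ = 154
Area = |Σ|/2 = 77.
Hole:
Apply the shoelace formula: 2A = Σ (x_i·y_{i+1} − x_{i+1}·y_i), indices taken mod 3.
Σ = (5) + (-1) + (2) = 6
Area = |Σ|/2 = 3.
Net area = 77 − 3 = 74.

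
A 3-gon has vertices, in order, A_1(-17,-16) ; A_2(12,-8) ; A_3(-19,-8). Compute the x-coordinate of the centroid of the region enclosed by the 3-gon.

-8

Apply the shoelace (surveyor's) formula. First the cross-terms c_i = x_i·y_{i+1} − x_{i+1}·y_i:
  328, -248, 168  ⇒  2A = 248, A = 124.
Then Σ (x_i + x_{i+1})·c_i = -5952, so x̄ = -5952 / (6·124) = -8.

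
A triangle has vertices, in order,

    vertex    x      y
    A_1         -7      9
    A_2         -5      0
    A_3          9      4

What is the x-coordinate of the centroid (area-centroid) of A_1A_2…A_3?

-1

Apply the shoelace formula. First the cross-terms c_i = x_i·y_{i+1} − x_{i+1}·y_i:
  45, -20, 109  ⇒  2A = 134, A = 67.
Then Σ (x_i + x_{i+1})·c_i = -402, so x̄ = -402 / (6·67) = -1.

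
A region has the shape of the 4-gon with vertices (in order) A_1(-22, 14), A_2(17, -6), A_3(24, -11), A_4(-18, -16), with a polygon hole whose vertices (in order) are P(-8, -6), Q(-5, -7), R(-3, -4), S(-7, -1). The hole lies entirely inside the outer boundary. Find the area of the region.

Outer boundary:
Apply Gauss's area formula: 2A = Σ (x_i·y_{i+1} − x_{i+1}·y_i), indices taken mod 4.
Σ = (-106) + (-43) + (-582) + (-604) = -1335
Area = |Σ|/2 = 667.5.
Hole:
P→Q: (-8)(-7) − (-5)(-6) = 26
Q→R: (-5)(-4) − (-3)(-7) = -1
R→S: (-3)(-1) − (-7)(-4) = -25
S→P: (-7)(-6) − (-8)(-1) = 34
Σ = 34
Area = |Σ|/2 = 17.
Net area = 667.5 − 17 = 650.5.

650.5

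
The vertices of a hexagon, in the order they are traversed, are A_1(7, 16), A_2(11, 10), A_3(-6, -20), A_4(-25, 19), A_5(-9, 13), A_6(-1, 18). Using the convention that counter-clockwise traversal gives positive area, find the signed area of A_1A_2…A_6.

-662.5

Apply the shoelace (surveyor's) formula: 2A = Σ (x_i·y_{i+1} − x_{i+1}·y_i), indices taken mod 6.
Cross-terms: -106, -160, -614, -154, -149, -142  ⇒  Σ = -1325
Signed area = Σ/2 = -662.5 (negative ⇒ clockwise traversal).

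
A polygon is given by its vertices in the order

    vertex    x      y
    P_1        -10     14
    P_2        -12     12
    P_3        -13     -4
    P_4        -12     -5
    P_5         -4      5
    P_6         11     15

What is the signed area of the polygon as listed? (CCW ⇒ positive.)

189

Cross-terms: 48, 204, 17, -80, -115, 304  ⇒  Σ = 378
Signed area = Σ/2 = 189 (positive ⇒ counter-clockwise traversal).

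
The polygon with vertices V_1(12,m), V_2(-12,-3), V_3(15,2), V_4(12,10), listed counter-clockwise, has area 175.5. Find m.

15

The doubled signed area Σ (x_i y_{i+1} − x_{i+1} y_i) is linear in m.
With m=0 it equals -9; the coefficient of m is 24 (from the two edges through V_1).
So 24·m + -9 = 2·175.5 = 351 ⇒ m = 15.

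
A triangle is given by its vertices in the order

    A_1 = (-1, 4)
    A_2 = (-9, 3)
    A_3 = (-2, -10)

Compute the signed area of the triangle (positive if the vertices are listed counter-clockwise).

55.5

Σ = (33) + (96) + (-18) = 111
Signed area = Σ/2 = 55.5 (positive ⇒ counter-clockwise traversal).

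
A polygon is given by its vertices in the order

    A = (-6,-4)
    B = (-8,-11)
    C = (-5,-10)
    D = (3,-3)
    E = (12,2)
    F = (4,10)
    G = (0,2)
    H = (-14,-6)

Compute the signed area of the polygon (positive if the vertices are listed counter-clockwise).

Apply the shoelace formula: 2A = Σ (x_i·y_{i+1} − x_{i+1}·y_i), indices taken mod 8.
A→B: (-6)(-11) − (-8)(-4) = 34
B→C: (-8)(-10) − (-5)(-11) = 25
C→D: (-5)(-3) − (3)(-10) = 45
D→E: (3)(2) − (12)(-3) = 42
E→F: (12)(10) − (4)(2) = 112
F→G: (4)(2) − (0)(10) = 8
G→H: (0)(-6) − (-14)(2) = 28
H→A: (-14)(-4) − (-6)(-6) = 20
Σ = 314
Signed area = Σ/2 = 157 (positive ⇒ counter-clockwise traversal).

157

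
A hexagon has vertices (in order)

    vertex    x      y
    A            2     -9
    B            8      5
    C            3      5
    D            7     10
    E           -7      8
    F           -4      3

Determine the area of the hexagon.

134.5

Σ = (82) + (25) + (-5) + (126) + (11) + (30) = 269
Area = |Σ|/2 = 134.5.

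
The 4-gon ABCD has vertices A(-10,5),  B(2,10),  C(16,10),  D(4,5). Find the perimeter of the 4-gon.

|AB| = √((12)² + (5)²) = √169 = 13
|BC| = √((14)² + (0)²) = √196 = 14
|CD| = √((-12)² + (-5)²) = √169 = 13
|DA| = √((-14)² + (0)²) = √196 = 14
Perimeter = 13 + 14 + 13 + 14 = 54.

54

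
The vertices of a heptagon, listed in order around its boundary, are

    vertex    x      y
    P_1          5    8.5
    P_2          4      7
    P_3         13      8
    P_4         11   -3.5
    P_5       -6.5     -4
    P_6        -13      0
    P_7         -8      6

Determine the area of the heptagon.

243.125

Σ = (1) + (-59) + (-133.5) + (-66.75) + (-52) + (-78) + (-98) = -486.25
Area = |Σ|/2 = 243.125.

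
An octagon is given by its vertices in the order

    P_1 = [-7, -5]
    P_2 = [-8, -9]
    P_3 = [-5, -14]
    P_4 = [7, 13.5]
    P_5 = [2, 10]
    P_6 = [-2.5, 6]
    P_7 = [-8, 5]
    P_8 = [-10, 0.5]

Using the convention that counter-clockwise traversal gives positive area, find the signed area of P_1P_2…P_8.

Apply Gauss's area formula: 2A = Σ (x_i·y_{i+1} − x_{i+1}·y_i), indices taken mod 8.
Cross-terms: 23, 67, 30.5, 43, 37, 35.5, 46, 53.5  ⇒  Σ = 335.5
Signed area = Σ/2 = 167.75 (positive ⇒ counter-clockwise traversal).

167.75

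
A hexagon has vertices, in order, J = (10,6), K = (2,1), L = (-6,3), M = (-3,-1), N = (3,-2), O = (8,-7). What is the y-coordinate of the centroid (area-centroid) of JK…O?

Apply the shoelace (surveyor's) formula. First the cross-terms c_i = x_i·y_{i+1} − x_{i+1}·y_i:
  -2, 12, 15, 9, -5, 118  ⇒  2A = 147, A = 73.5.
Then Σ (y_i + y_{i+1})·c_i = -36, so ȳ = -36 / (6·73.5) = -4/49.

-4/49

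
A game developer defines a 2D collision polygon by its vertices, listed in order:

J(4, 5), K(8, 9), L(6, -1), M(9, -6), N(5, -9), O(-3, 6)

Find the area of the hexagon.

90

Σ = (-4) + (-62) + (-27) + (-51) + (3) + (-39) = -180
Area = |Σ|/2 = 90.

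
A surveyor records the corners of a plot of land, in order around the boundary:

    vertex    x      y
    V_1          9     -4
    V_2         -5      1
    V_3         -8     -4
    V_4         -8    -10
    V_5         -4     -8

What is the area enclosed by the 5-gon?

Σ = (-11) + (28) + (48) + (24) + (88) = 177
Area = |Σ|/2 = 88.5.

88.5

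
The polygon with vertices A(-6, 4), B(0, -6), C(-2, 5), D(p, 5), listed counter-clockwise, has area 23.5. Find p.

-3

The doubled signed area Σ (x_i y_{i+1} − x_{i+1} y_i) is linear in p.
With p=0 it equals 44; the coefficient of p is -1 (from the two edges through D).
So -1·p + 44 = 2·23.5 = 47 ⇒ p = -3.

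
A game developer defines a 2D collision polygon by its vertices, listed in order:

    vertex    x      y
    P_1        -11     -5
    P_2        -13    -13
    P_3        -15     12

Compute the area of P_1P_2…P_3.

Σ = (78) + (-351) + (207) = -66
Area = |Σ|/2 = 33.

33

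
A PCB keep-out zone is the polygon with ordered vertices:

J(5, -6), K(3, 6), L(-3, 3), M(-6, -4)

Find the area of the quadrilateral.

80.5

Apply Gauss's area formula: 2A = Σ (x_i·y_{i+1} − x_{i+1}·y_i), indices taken mod 4.
Σ = (48) + (27) + (30) + (56) = 161
Area = |Σ|/2 = 80.5.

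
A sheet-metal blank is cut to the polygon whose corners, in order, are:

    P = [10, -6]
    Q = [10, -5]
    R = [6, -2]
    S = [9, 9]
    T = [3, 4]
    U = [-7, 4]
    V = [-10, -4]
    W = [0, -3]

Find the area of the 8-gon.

Cross-terms: 10, 10, 72, 9, 40, 68, 30, 30  ⇒  Σ = 269
Area = |Σ|/2 = 134.5.

134.5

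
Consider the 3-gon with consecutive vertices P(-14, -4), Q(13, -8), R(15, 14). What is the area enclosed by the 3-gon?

Σ = (164) + (302) + (136) = 602
Area = |Σ|/2 = 301.

301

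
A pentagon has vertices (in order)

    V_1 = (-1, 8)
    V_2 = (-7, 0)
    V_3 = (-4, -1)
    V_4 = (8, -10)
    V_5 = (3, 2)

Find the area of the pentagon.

91.5

Apply the surveyor's formula: 2A = Σ (x_i·y_{i+1} − x_{i+1}·y_i), indices taken mod 5.
Cross-terms: 56, 7, 48, 46, 26  ⇒  Σ = 183
Area = |Σ|/2 = 91.5.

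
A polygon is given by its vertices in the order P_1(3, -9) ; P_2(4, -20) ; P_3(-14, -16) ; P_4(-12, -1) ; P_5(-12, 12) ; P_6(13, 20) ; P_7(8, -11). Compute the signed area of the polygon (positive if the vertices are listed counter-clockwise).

-720

P_1→P_2: (3)(-20) − (4)(-9) = -24
P_2→P_3: (4)(-16) − (-14)(-20) = -344
P_3→P_4: (-14)(-1) − (-12)(-16) = -178
P_4→P_5: (-12)(12) − (-12)(-1) = -156
P_5→P_6: (-12)(20) − (13)(12) = -396
P_6→P_7: (13)(-11) − (8)(20) = -303
P_7→P_1: (8)(-9) − (3)(-11) = -39
Σ = -1440
Signed area = Σ/2 = -720 (negative ⇒ clockwise traversal).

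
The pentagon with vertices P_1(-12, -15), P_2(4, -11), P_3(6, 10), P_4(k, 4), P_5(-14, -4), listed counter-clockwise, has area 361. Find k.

-13

Write out the shoelace sum; only the two edges meeting at P_4 involve k:
2·Area = [(6·4 − k·10) + (k·(-4) − (-14)·4)] + 460
       = -14·k + 540 = 722
⇒ k = -13.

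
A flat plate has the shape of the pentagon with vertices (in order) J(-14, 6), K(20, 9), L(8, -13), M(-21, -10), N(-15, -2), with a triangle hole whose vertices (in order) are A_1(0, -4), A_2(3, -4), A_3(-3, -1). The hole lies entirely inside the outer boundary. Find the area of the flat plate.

574

Outer boundary:
J→K: (-14)(9) − (20)(6) = -246
K→L: (20)(-13) − (8)(9) = -332
L→M: (8)(-10) − (-21)(-13) = -353
M→N: (-21)(-2) − (-15)(-10) = -108
N→J: (-15)(6) − (-14)(-2) = -118
Σ = -1157
Area = |Σ|/2 = 578.5.
Hole:
Apply the shoelace (surveyor's) formula: 2A = Σ (x_i·y_{i+1} − x_{i+1}·y_i), indices taken mod 3.
Σ = (12) + (-15) + (12) = 9
Area = |Σ|/2 = 4.5.
Net area = 578.5 − 4.5 = 574.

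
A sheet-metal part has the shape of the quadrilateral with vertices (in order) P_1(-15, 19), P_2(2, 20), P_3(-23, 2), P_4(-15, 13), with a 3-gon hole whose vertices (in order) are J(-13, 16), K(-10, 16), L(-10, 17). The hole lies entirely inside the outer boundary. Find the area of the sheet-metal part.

Outer boundary:
Cross-terms: -338, 464, -269, -90  ⇒  Σ = -233
Area = |Σ|/2 = 116.5.
Hole:
Apply the surveyor's formula: 2A = Σ (x_i·y_{i+1} − x_{i+1}·y_i), indices taken mod 3.
Cross-terms: -48, -10, 61  ⇒  Σ = 3
Area = |Σ|/2 = 1.5.
Net area = 116.5 − 1.5 = 115.

115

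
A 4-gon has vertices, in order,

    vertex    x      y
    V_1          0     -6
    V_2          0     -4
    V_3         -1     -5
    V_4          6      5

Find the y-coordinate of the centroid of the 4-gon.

-1.6

Apply the shoelace (surveyor's) formula. First the cross-terms c_i = x_i·y_{i+1} − x_{i+1}·y_i:
  0, -4, 25, -36  ⇒  2A = -15, A = -7.5.
Then Σ (y_i + y_{i+1})·c_i = 72, so ȳ = 72 / (6·(-7.5)) = -1.6.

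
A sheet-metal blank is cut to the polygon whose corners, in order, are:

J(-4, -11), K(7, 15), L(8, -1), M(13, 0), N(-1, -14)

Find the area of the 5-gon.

Apply the shoelace (surveyor's) formula: 2A = Σ (x_i·y_{i+1} − x_{i+1}·y_i), indices taken mod 5.
Σ = (17) + (-127) + (13) + (-182) + (-45) = -324
Area = |Σ|/2 = 162.

162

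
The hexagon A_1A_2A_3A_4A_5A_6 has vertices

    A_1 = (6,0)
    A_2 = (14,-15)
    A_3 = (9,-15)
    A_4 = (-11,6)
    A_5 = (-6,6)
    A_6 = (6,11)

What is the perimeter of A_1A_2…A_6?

|A_1A_2| = √((8)² + (-15)²) = √289 = 17
|A_2A_3| = √((-5)² + (0)²) = √25 = 5
|A_3A_4| = √((-20)² + (21)²) = √841 = 29
|A_4A_5| = √((5)² + (0)²) = √25 = 5
|A_5A_6| = √((12)² + (5)²) = √169 = 13
|A_6A_1| = √((0)² + (-11)²) = √121 = 11
Perimeter = 17 + 5 + 29 + 5 + 13 + 11 = 80.

80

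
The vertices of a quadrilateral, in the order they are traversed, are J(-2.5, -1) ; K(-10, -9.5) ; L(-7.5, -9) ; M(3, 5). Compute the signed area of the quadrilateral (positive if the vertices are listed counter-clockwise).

Σ = (13.75) + (18.75) + (-10.5) + (9.5) = 31.5
Signed area = Σ/2 = 15.75 (positive ⇒ counter-clockwise traversal).

15.75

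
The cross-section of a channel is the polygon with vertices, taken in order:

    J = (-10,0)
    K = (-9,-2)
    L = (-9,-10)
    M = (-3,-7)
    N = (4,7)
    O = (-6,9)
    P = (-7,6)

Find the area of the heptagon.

Apply the shoelace (surveyor's) formula: 2A = Σ (x_i·y_{i+1} − x_{i+1}·y_i), indices taken mod 7.
Σ = (20) + (72) + (33) + (7) + (78) + (27) + (60) = 297
Area = |Σ|/2 = 148.5.

148.5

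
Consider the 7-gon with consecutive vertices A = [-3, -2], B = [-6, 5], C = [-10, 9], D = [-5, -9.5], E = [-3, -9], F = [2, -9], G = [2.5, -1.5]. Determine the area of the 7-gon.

Σ = (-27) + (-4) + (140) + (16.5) + (45) + (19.5) + (-9.5) = 180.5
Area = |Σ|/2 = 90.25.

90.25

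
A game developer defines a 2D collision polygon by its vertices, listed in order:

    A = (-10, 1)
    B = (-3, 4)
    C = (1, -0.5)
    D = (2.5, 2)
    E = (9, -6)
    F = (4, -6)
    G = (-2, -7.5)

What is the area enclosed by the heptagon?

Apply the shoelace formula: 2A = Σ (x_i·y_{i+1} − x_{i+1}·y_i), indices taken mod 7.
Cross-terms: -37, -2.5, 3.25, -33, -30, -42, -77  ⇒  Σ = -218.25
Area = |Σ|/2 = 109.125.

109.125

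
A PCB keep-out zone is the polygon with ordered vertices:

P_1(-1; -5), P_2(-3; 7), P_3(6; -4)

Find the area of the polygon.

43

Apply Gauss's area formula: 2A = Σ (x_i·y_{i+1} − x_{i+1}·y_i), indices taken mod 3.
Cross-terms: -22, -30, -34  ⇒  Σ = -86
Area = |Σ|/2 = 43.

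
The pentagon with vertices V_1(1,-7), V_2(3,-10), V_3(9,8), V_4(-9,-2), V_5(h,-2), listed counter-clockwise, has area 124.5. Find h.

-10

Write out the shoelace sum; only the two edges meeting at V_5 involve h:
2·Area = [((-9)·(-2) − h·(-2)) + (h·(-7) − 1·(-2))] + 179
       = -5·h + 199 = 249
⇒ h = -10.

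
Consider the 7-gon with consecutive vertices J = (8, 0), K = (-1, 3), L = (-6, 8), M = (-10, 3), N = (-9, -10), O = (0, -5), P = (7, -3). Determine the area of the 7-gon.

Apply Gauss's area formula: 2A = Σ (x_i·y_{i+1} − x_{i+1}·y_i), indices taken mod 7.
Σ = (24) + (10) + (62) + (127) + (45) + (35) + (24) = 327
Area = |Σ|/2 = 163.5.

163.5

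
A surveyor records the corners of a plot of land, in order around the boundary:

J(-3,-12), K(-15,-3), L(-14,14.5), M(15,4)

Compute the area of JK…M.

436

Apply Gauss's area formula: 2A = Σ (x_i·y_{i+1} − x_{i+1}·y_i), indices taken mod 4.
Cross-terms: -171, -259.5, -273.5, -168  ⇒  Σ = -872
Area = |Σ|/2 = 436.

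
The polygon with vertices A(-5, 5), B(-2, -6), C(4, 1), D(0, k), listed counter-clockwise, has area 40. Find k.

2

Write out the shoelace sum; only the two edges meeting at D involve k:
2·Area = [(4·k − 0·1) + (0·5 − (-5)·k)] + 62
       = 9·k + 62 = 80
⇒ k = 2.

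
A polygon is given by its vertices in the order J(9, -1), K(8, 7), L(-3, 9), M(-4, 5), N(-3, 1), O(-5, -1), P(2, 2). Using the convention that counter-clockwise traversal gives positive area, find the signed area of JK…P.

Apply the shoelace (surveyor's) formula: 2A = Σ (x_i·y_{i+1} − x_{i+1}·y_i), indices taken mod 7.
Cross-terms: 71, 93, 21, 11, 8, -8, -20  ⇒  Σ = 176
Signed area = Σ/2 = 88 (positive ⇒ counter-clockwise traversal).

88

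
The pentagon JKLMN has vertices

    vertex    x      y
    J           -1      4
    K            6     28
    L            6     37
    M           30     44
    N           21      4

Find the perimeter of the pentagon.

122

|JK| = √((7)² + (24)²) = √625 = 25
|KL| = √((0)² + (9)²) = √81 = 9
|LM| = √((24)² + (7)²) = √625 = 25
|MN| = √((-9)² + (-40)²) = √1681 = 41
|NJ| = √((-22)² + (0)²) = √484 = 22
Perimeter = 25 + 9 + 25 + 41 + 22 = 122.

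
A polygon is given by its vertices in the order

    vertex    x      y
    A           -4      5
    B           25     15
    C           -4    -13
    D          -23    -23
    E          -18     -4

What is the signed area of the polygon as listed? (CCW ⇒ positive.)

-542.5

Σ = (-185) + (-265) + (-207) + (-322) + (-106) = -1085
Signed area = Σ/2 = -542.5 (negative ⇒ clockwise traversal).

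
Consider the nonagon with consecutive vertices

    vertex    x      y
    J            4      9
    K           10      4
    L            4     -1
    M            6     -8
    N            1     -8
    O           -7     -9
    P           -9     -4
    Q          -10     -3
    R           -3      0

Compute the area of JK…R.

Σ = (-74) + (-26) + (-26) + (-40) + (-65) + (-53) + (-13) + (-9) + (-27) = -333
Area = |Σ|/2 = 166.5.

166.5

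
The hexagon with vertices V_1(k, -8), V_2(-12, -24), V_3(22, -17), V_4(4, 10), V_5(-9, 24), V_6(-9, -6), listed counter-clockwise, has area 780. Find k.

-6

Write out the shoelace sum; only the two edges meeting at V_1 involve k:
2·Area = [((-9)·(-8) − k·(-6)) + (k·(-24) − (-12)·(-8))] + 1476
       = -18·k + 1452 = 1560
⇒ k = -6.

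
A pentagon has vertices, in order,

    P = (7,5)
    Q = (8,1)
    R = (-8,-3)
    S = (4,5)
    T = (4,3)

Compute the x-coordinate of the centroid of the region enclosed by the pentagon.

229/129

Apply the shoelace (surveyor's) formula. First the cross-terms c_i = x_i·y_{i+1} − x_{i+1}·y_i:
  -33, -16, -28, -8, -1  ⇒  2A = -86, A = -43.
Then Σ (x_i + x_{i+1})·c_i = -458, so x̄ = -458 / (6·(-43)) = 229/129.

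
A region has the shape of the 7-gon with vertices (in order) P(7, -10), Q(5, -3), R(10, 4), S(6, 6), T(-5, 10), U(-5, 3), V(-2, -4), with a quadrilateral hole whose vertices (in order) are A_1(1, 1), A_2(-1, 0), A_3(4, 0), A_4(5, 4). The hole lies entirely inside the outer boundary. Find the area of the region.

Outer boundary:
Σ = (29) + (50) + (36) + (90) + (35) + (26) + (48) = 314
Area = |Σ|/2 = 157.
Hole:
Apply the surveyor's formula: 2A = Σ (x_i·y_{i+1} − x_{i+1}·y_i), indices taken mod 4.
Σ = (1) + (0) + (16) + (1) = 18
Area = |Σ|/2 = 9.
Net area = 157 − 9 = 148.

148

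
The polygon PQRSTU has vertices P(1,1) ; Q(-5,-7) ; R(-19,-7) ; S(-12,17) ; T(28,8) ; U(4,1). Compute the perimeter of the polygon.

118

|PQ| = √((-6)² + (-8)²) = √100 = 10
|QR| = √((-14)² + (0)²) = √196 = 14
|RS| = √((7)² + (24)²) = √625 = 25
|ST| = √((40)² + (-9)²) = √1681 = 41
|TU| = √((-24)² + (-7)²) = √625 = 25
|UP| = √((-3)² + (0)²) = √9 = 3
Perimeter = 10 + 14 + 25 + 41 + 25 + 3 = 118.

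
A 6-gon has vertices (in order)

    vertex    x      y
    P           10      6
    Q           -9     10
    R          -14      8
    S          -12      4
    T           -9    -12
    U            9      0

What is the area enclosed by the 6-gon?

302

P→Q: (10)(10) − (-9)(6) = 154
Q→R: (-9)(8) − (-14)(10) = 68
R→S: (-14)(4) − (-12)(8) = 40
S→T: (-12)(-12) − (-9)(4) = 180
T→U: (-9)(0) − (9)(-12) = 108
U→P: (9)(6) − (10)(0) = 54
Σ = 604
Area = |Σ|/2 = 302.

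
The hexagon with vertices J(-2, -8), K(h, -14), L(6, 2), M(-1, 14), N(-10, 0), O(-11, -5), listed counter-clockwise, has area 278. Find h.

The doubled signed area Σ (x_i y_{i+1} − x_{i+1} y_i) is linear in h.
With h=0 it equals 466; the coefficient of h is 10 (from the two edges through K).
So 10·h + 466 = 2·278 = 556 ⇒ h = 9.

9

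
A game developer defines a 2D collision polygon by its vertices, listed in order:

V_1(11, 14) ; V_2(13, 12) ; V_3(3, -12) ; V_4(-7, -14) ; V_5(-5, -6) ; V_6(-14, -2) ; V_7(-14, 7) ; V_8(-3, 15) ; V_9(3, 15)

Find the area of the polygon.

499

Σ = (-50) + (-192) + (-126) + (-28) + (-74) + (-126) + (-189) + (-90) + (-123) = -998
Area = |Σ|/2 = 499.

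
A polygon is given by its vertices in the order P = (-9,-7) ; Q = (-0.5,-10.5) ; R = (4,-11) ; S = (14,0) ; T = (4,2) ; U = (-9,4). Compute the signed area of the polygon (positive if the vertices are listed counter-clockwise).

226.75

Apply Gauss's area formula: 2A = Σ (x_i·y_{i+1} − x_{i+1}·y_i), indices taken mod 6.
Σ = (91) + (47.5) + (154) + (28) + (34) + (99) = 453.5
Signed area = Σ/2 = 226.75 (positive ⇒ counter-clockwise traversal).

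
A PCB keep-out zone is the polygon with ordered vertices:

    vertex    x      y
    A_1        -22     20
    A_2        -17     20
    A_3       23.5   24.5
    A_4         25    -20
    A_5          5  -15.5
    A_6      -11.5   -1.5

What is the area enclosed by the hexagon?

1402.625

Σ = (-100) + (-886.5) + (-1082.5) + (-287.5) + (-185.75) + (-263) = -2805.25
Area = |Σ|/2 = 1402.625.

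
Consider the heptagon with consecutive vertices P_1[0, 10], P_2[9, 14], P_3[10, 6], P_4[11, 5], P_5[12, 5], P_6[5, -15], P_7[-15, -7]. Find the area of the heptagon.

406

Apply the shoelace (surveyor's) formula: 2A = Σ (x_i·y_{i+1} − x_{i+1}·y_i), indices taken mod 7.
Σ = (-90) + (-86) + (-16) + (-5) + (-205) + (-260) + (-150) = -812
Area = |Σ|/2 = 406.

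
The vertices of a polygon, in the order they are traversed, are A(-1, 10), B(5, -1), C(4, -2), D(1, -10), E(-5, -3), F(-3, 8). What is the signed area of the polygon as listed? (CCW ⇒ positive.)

-108.5

A→B: (-1)(-1) − (5)(10) = -49
B→C: (5)(-2) − (4)(-1) = -6
C→D: (4)(-10) − (1)(-2) = -38
D→E: (1)(-3) − (-5)(-10) = -53
E→F: (-5)(8) − (-3)(-3) = -49
F→A: (-3)(10) − (-1)(8) = -22
Σ = -217
Signed area = Σ/2 = -108.5 (negative ⇒ clockwise traversal).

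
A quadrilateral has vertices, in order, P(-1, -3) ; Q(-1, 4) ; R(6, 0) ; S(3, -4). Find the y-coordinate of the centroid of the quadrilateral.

Apply Gauss's area formula. First the cross-terms c_i = x_i·y_{i+1} − x_{i+1}·y_i:
  -7, -24, -24, -13  ⇒  2A = -68, A = -34.
Then Σ (y_i + y_{i+1})·c_i = 84, so ȳ = 84 / (6·(-34)) = -7/17.

-7/17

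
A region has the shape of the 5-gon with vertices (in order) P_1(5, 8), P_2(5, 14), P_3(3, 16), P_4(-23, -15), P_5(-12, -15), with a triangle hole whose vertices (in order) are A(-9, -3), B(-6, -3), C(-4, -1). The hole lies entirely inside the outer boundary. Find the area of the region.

264.5

Outer boundary:
Apply the shoelace (surveyor's) formula: 2A = Σ (x_i·y_{i+1} − x_{i+1}·y_i), indices taken mod 5.
Cross-terms: 30, 38, 323, 165, -21  ⇒  Σ = 535
Area = |Σ|/2 = 267.5.
Hole:
Σ = (9) + (-6) + (3) = 6
Area = |Σ|/2 = 3.
Net area = 267.5 − 3 = 264.5.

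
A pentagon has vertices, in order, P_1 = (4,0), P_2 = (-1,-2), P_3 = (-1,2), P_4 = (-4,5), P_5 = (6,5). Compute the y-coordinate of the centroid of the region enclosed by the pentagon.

563/237

Apply the shoelace formula. First the cross-terms c_i = x_i·y_{i+1} − x_{i+1}·y_i:
  -8, -4, 3, -50, -20  ⇒  2A = -79, A = -39.5.
Then Σ (y_i + y_{i+1})·c_i = -563, so ȳ = -563 / (6·(-39.5)) = 563/237.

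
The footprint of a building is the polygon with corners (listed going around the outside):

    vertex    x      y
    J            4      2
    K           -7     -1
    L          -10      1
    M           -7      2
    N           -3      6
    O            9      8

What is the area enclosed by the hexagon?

74

Apply the shoelace formula: 2A = Σ (x_i·y_{i+1} − x_{i+1}·y_i), indices taken mod 6.
J→K: (4)(-1) − (-7)(2) = 10
K→L: (-7)(1) − (-10)(-1) = -17
L→M: (-10)(2) − (-7)(1) = -13
M→N: (-7)(6) − (-3)(2) = -36
N→O: (-3)(8) − (9)(6) = -78
O→J: (9)(2) − (4)(8) = -14
Σ = -148
Area = |Σ|/2 = 74.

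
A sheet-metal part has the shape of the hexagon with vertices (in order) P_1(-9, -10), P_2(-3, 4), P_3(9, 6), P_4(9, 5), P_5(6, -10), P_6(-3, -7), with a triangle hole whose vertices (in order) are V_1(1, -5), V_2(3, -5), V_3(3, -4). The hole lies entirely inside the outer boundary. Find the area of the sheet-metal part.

176

Outer boundary:
P_1→P_2: (-9)(4) − (-3)(-10) = -66
P_2→P_3: (-3)(6) − (9)(4) = -54
P_3→P_4: (9)(5) − (9)(6) = -9
P_4→P_5: (9)(-10) − (6)(5) = -120
P_5→P_6: (6)(-7) − (-3)(-10) = -72
P_6→P_1: (-3)(-10) − (-9)(-7) = -33
Σ = -354
Area = |Σ|/2 = 177.
Hole:
Apply Gauss's area formula: 2A = Σ (x_i·y_{i+1} − x_{i+1}·y_i), indices taken mod 3.
Σ = (10) + (3) + (-11) = 2
Area = |Σ|/2 = 1.
Net area = 177 − 1 = 176.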